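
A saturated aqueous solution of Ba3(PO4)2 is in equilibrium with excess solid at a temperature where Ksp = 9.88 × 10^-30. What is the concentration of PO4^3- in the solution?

Ba3(PO4)2(s) <=> 3 Ba^2+(aq) + 2 PO4^3-(aq)
Ksp = [Ba^2+]^3[PO4^3-]^2
If s mol/L of Ba3(PO4)2 dissolves, [Ba^2+] = 3s and [PO4^3-] = 2s.
Substituting: Ksp = (3s)^3(2s)^2 = 108s^5
s^5 = 9.88 × 10^-30 / 108, so s = 6.198 × 10^-7 M
[PO4^3-] = 2s = 1.24 x 10^-6 M

1.24 × 10^-6 M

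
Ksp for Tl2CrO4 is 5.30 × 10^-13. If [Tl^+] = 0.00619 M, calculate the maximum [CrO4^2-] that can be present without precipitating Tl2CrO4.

[CrO4^2-] ≈ 1.38 x 10^-8 M

Tl2CrO4(s) ⇌ 2 Tl^+ + CrO4^2-
Ksp = [Tl^+]^2[CrO4^2-]
Precipitation begins when Q = Ksp. With [Tl^+] = 0.00619 M:
5.30 × 10^-13 = (0.00619)^2 × [CrO4^2-]
[CrO4^2-] = (5.30 × 10^-13 / 3.832 x 10^-5) = 1.38 × 10^-8 M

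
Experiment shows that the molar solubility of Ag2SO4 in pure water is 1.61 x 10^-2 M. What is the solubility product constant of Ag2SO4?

Ksp ≈ 1.67 × 10^-5

Ag2SO4(s) ⇌ 2 Ag^+ + SO4^2-
For each mole of Ag2SO4 that dissolves: [Ag^+] = 2s, [SO4^2-] = s.
Ksp = [Ag^+]^2[SO4^2-]
Substituting: Ksp = (2s)^2s = 4s^3
With s = 1.61 × 10^-2: Ksp = 1.67 x 10^-5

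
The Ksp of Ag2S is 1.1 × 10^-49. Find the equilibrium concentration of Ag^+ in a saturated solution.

Ag2S(s) ⇌ 2 Ag^+(aq) + S^2-(aq)
Ksp = [Ag^+]^2[S^2-]
If s mol/L of Ag2S dissolves, [Ag^+] = 2s and [S^2-] = s.
Substituting: Ksp = (2s)^2s = 4s^3
s^3 = 1.1 × 10^-49 / 4, so s = 3.02 × 10^-17 M
[Ag^+] = 2s = 6.0 × 10^-17 M

6.0 × 10^-17 M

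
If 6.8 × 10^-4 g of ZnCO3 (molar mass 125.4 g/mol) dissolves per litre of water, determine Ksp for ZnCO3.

Molar solubility s = (6.8 x 10^-4 g/L) / (125.4 g/mol) = 5.42 × 10^-6 M.
ZnCO3(s) ⇌ Zn^2+ + CO3^2-
If s mol/L of ZnCO3 dissolves, [Zn^2+] = s and [CO3^2-] = s.
Ksp = [Zn^2+][CO3^2-]
Ksp = (s)(s) = s^2
Ksp = (5.42 × 10^-6)^2 = 2.9 × 10^-11

Ksp = 2.9e-11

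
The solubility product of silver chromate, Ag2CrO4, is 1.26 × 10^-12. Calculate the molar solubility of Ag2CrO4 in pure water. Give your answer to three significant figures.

Ag2CrO4(s) ⇌ 2 Ag^+(aq) + CrO4^2-(aq)
Ksp = [Ag^+]^2[CrO4^2-]
For each mole of Ag2CrO4 that dissolves: [Ag^+] = 2s, [CrO4^2-] = s.
Substituting: Ksp = (2s)^2s = 4s^3
s^3 = 1.26 × 10^-12 / 4, so s = 6.80 x 10^-5 M

s = 6.80 x 10^-5 M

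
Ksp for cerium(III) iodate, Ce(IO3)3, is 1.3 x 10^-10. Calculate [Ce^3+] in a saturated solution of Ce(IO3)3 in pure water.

[Ce^3+] = 1.5e-3 M

Ce(IO3)3(s) ⇌ Ce^3+(aq) + 3 IO3^-(aq)
Ksp = [Ce^3+][IO3^-]^3
For each mole of Ce(IO3)3 that dissolves: [Ce^3+] = s, [IO3^-] = 3s.
Substituting: Ksp = s(3s)^3 = 27s^4
Solving, s = (1.3 x 10^-10/27)^(1/4) = 1.48 × 10^-3 M
[Ce^3+] = s = 1.5 × 10^-3 M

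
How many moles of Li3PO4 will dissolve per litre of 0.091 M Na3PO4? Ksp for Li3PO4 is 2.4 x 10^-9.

Li3PO4(s) <=> 3 Li^+(aq) + PO4^3-(aq)
Ksp = [Li^+]^3[PO4^3-]
If s mol/L dissolves here, [Li^+] = 3s, [PO4^3-] = 0.091 + s ≈ 0.091 (since PO4^3- from Na3PO4 dominates).
Ksp ≈ (3s)^3 × 0.091
s = 9.9 × 10^-4 M
Check: s = 9.9 × 10^-4 ≪ 0.091, so the approximation is valid.

s ≈ 9.9 × 10^-4 M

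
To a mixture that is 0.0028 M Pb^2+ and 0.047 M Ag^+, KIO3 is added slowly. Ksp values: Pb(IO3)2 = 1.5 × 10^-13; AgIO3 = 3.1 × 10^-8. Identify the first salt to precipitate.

AgIO3

Precipitation of each salt starts when its ion product equals its Ksp.
For Pb(IO3)2: 1.5 × 10^-13 = 0.0028 × [IO3^-]^2  ⇒  [IO3^-] = 7.3 × 10^-6 M.
For AgIO3: 3.1 × 10^-8 = 0.047 × [IO3^-]  ⇒  [IO3^-] = 6.6 × 10^-7 M.
The salt with the lower threshold [IO3^-] precipitates first: AgIO3.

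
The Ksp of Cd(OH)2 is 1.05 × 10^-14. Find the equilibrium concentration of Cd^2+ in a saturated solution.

Cd(OH)2(s) ⇌ Cd^2+(aq) + 2 OH^-(aq)
Ksp = [Cd^2+][OH^-]^2
With molar solubility s: [Cd^2+] = s, [OH^-] = 2s.
So Ksp = s × (2s)^2 = 4s^3
Solving, s = (1.05 × 10^-14/4)^(1/3) = 1.379 × 10^-5 M
[Cd^2+] = s = 1.38 x 10^-5 M

[Cd^2+] ≈ 1.38 × 10^-5 M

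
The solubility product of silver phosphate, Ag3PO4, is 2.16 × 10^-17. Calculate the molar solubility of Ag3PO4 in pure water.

s = 2.99 × 10^-5 M

Ag3PO4(s) ⇌ 3 Ag^+ + PO4^3-
Ksp = [Ag^+]^3[PO4^3-]
Let s = molar solubility. Then [Ag^+] = 3s and [PO4^3-] = s.
Ksp = (3s)^3s = 27s^4
Solving, s = (2.16 × 10^-17/27)^(1/4) = 2.99 × 10^-5 M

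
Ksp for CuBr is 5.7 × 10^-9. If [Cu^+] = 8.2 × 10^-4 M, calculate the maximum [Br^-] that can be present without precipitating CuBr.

CuBr(s) <=> Cu^+(aq) + Br^-(aq)
Ksp = [Cu^+][Br^-]
Precipitation begins when Q = Ksp. With [Cu^+] = 8.2 × 10^-4 M:
5.7 × 10^-9 = (8.2 × 10^-4) × [Br^-]
[Br^-] = (5.7 × 10^-9 / 8.2 × 10^-4) = 7.0 x 10^-6 M

[Br^-] ≈ 7.0e-6 M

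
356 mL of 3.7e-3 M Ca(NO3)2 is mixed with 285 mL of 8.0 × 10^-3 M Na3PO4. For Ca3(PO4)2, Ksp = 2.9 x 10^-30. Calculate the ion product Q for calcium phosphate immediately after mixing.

1.1e-13

Total volume = 356 + 285 = 641 mL.
[Ca^2+] = 3.7 × 10^-3 × (356/641) = 2.05 x 10^-3 M
[PO4^3-] = 8.0 × 10^-3 × (285/641) = 3.56 × 10^-3 M
Ca3(PO4)2(s) ⇌ 3 Ca^2+ + 2 PO4^3-, so Q = [Ca^2+]^3[PO4^3-]^2
Q = (2.05 × 10^-3)^3(3.56 × 10^-3)^2 = 1.1 × 10^-13
Q > Ksp, so Ca3(PO4)2 will precipitate.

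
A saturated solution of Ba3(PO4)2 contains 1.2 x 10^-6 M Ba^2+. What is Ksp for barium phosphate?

Ksp = 1.1e-30

Ba3(PO4)2(s) ⇌ 3 Ba^2+(aq) + 2 PO4^3-(aq)
Stoichiometry gives [PO4^3-] = (2/3)[Ba^2+] = 8.00 × 10^-7 M.
Ksp = [Ba^2+]^3[PO4^3-]^2
Ksp = (1.2 × 10^-6)^3 × (8.00 × 10^-7)^2 = 1.1 × 10^-30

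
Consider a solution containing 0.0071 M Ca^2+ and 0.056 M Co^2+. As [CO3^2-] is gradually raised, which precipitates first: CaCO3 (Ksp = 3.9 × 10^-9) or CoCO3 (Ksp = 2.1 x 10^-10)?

CoCO3

Precipitation of each salt starts when its ion product equals its Ksp.
For CaCO3: 3.9 × 10^-9 = 0.0071 × [CO3^2-]  ⇒  [CO3^2-] = 5.5 x 10^-7 M.
For CoCO3: 2.1 x 10^-10 = 0.056 × [CO3^2-]  ⇒  [CO3^2-] = 3.8 x 10^-9 M.
The salt with the lower threshold [CO3^2-] precipitates first: CoCO3.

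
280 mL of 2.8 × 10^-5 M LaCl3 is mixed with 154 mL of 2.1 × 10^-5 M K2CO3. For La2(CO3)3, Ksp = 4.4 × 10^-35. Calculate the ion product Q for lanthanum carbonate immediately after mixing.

Total volume = 280 + 154 = 434 mL.
[La^3+] = 2.8 × 10^-5 × (280/434) = 1.81 × 10^-5 M
[CO3^2-] = 2.1 x 10^-5 × (154/434) = 7.45 × 10^-6 M
La2(CO3)3(s) ⇌ 2 La^3+ + 3 CO3^2-, so Q = [La^3+]^2[CO3^2-]^3
Q = (1.81 × 10^-5)^2(7.45 x 10^-6)^3 = 1.4 x 10^-25
Q > Ksp, so La2(CO3)3 will precipitate.

Q ≈ 1.4 × 10^-25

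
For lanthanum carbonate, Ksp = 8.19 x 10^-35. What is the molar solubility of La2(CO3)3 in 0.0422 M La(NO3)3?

La2(CO3)3(s) ⇌ 2 La^3+ + 3 CO3^2-
Ksp = [La^3+]^2[CO3^2-]^3
Let s = moles of La2(CO3)3 that dissolve per litre. [La^3+] = 0.0422 + 2s ≈ 0.0422, [CO3^2-] = 3s (Ksp is small, so little additional dissolves).
Ksp ≈ (0.0422)^2 × (3s)^3
s = 1.19 x 10^-11 M
Check: 2s = 2.4 × 10^-11 ≪ 0.0422, so the approximation is valid.

s ≈ 1.19 × 10^-11 M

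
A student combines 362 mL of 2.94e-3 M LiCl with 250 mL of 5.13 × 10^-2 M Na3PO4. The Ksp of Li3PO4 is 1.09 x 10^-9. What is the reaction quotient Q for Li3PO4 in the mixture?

1.10 × 10^-10

Total volume = 362 + 250 = 612 mL.
[Li^+] = 2.94 × 10^-3 × (362/612) = 1.739 × 10^-3 M
[PO4^3-] = 5.13 × 10^-2 × (250/612) = 2.096 × 10^-2 M
Li3PO4(s) <=> 3 Li^+ + PO4^3-, so Q = [Li^+]^3[PO4^3-]
Q = (1.739 × 10^-3)^3(2.096 × 10^-2) = 1.10 × 10^-10
Q < Ksp, so no precipitate of Li3PO4 forms.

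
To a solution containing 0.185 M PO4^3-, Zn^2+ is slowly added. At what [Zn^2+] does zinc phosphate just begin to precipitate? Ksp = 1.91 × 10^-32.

Zn3(PO4)2(s) ⇌ 3 Zn^2+(aq) + 2 PO4^3-(aq)
Ksp = [Zn^2+]^3[PO4^3-]^2
Precipitation begins when Q = Ksp. With [PO4^3-] = 0.185 M:
1.91 × 10^-32 = (0.185)^2 × [Zn^2+]^3
[Zn^2+] = (1.91 × 10^-32 / 3.423 x 10^-2)^(1/3) = 8.23 x 10^-11 M

[Zn^2+] = 8.23 x 10^-11 M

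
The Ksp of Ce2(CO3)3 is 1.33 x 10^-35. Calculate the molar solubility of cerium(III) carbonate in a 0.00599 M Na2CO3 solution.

3.93e-15 M

Ce2(CO3)3(s) ⇌ 2 Ce^3+ + 3 CO3^2-
Ksp = [Ce^3+]^2[CO3^2-]^3
Let s = moles of Ce2(CO3)3 that dissolve per litre. [Ce^3+] = 2s, [CO3^2-] = 0.00599 + 3s ≈ 0.00599 (since CO3^2- from Na2CO3 dominates).
Ksp ≈ (2s)^2 × (0.00599)^3
s = 3.93 × 10^-15 M
Check: 3s = 1.2 x 10^-14 ≪ 0.00599, so the approximation is valid.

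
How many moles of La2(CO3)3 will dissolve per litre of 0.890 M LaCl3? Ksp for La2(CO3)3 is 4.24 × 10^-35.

1.26 x 10^-12 M

La2(CO3)3(s) <=> 2 La^3+ + 3 CO3^2-
Ksp = [La^3+]^2[CO3^2-]^3
Let s be the molar solubility in this solution. [La^3+] = 0.890 + 2s ≈ 0.890, [CO3^2-] = 3s (Ksp is small, so little additional dissolves).
Ksp ≈ (0.890)^2 × (3s)^3
s = 1.26 × 10^-12 M
Check: 2s = 2.5 × 10^-12 ≪ 0.890, so the approximation is valid.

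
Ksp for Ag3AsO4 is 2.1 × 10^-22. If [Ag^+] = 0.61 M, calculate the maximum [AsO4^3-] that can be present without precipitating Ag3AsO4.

9.3e-22 M

Ag3AsO4(s) ⇌ 3 Ag^+ + AsO4^3-
Ksp = [Ag^+]^3[AsO4^3-]
Precipitation begins when Q = Ksp. With [Ag^+] = 0.61 M:
2.1 × 10^-22 = (0.61)^3 × [AsO4^3-]
[AsO4^3-] = (2.1 × 10^-22 / 2.27 x 10^-1) = 9.3 × 10^-22 M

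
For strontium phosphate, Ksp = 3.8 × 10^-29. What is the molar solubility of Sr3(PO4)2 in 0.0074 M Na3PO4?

s = 3.0e-9 M

Sr3(PO4)2(s) ⇌ 3 Sr^2+ + 2 PO4^3-
Ksp = [Sr^2+]^3[PO4^3-]^2
If s mol/L dissolves here, [Sr^2+] = 3s, [PO4^3-] = 0.0074 + 2s ≈ 0.0074 (common-ion effect: PO4^3- is already 0.0074 M).
Ksp ≈ (3s)^3 × (0.0074)^2
s = 3.0 × 10^-9 M
Check: 2s = 5.9 × 10^-9 ≪ 0.0074, so the approximation is valid.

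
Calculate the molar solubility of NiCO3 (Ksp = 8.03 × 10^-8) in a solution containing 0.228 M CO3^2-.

NiCO3(s) ⇌ Ni^2+ + CO3^2-
Ksp = [Ni^2+][CO3^2-]
If s mol/L dissolves here, [Ni^2+] = s, [CO3^2-] = 0.228 + s ≈ 0.228 (common-ion effect: CO3^2- is already 0.228 M).
Ksp ≈ s × 0.228
s = 3.52 x 10^-7 M
Check: s = 3.5 x 10^-7 ≪ 0.228, so the approximation is valid.

3.52e-7 M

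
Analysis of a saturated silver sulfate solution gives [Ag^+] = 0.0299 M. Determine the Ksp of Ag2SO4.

Ksp ≈ 1.34 × 10^-5

Ag2SO4(s) <=> 2 Ag^+ + SO4^2-
Stoichiometry gives [SO4^2-] = (1/2)[Ag^+] = 1.495 × 10^-2 M.
Ksp = [Ag^+]^2[SO4^2-]
Ksp = (2.99 × 10^-2)^2 × 1.495 x 10^-2 = 1.34 × 10^-5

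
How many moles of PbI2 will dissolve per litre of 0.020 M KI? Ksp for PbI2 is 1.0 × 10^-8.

s ≈ 2.5 x 10^-5 M

PbI2(s) ⇌ Pb^2+ + 2 I^-
Ksp = [Pb^2+][I^-]^2
Let s be the molar solubility in this solution. [Pb^2+] = s, [I^-] = 0.020 + 2s ≈ 0.020 (since I^- from KI dominates).
Ksp ≈ s × (0.020)^2
s = 2.5 × 10^-5 M
Check: 2s = 5.0 x 10^-5 ≪ 0.020, so the approximation is valid.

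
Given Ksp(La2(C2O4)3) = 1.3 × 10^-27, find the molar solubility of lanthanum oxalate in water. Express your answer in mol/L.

La2(C2O4)3(s) ⇌ 2 La^3+ + 3 C2O4^2-
Ksp = [La^3+]^2[C2O4^2-]^3
If s mol/L of La2(C2O4)3 dissolves, [La^3+] = 2s and [C2O4^2-] = 3s.
So Ksp = (2s)^2 × (3s)^3 = 108s^5
Solving, s = (1.3 × 10^-27/108)^(1/5) = 1.6 × 10^-6 M

s ≈ 1.6 × 10^-6 M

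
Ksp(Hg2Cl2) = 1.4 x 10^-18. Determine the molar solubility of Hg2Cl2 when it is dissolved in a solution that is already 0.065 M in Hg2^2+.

Hg2Cl2(s) <=> Hg2^2+ + 2 Cl^-
Ksp = [Hg2^2+][Cl^-]^2
Let s be the molar solubility in this solution. [Hg2^2+] = 0.065 + s ≈ 0.065, [Cl^-] = 2s (Ksp is small, so little additional dissolves).
Ksp ≈ 0.065 × (2s)^2
s = 2.3 × 10^-9 M
Check: s = 2.3 x 10^-9 ≪ 0.065, so the approximation is valid.

2.3 × 10^-9 M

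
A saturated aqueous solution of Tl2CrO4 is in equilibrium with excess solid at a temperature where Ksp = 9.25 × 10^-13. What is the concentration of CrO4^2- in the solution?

Tl2CrO4(s) <=> 2 Tl^+ + CrO4^2-
Ksp = [Tl^+]^2[CrO4^2-]
With molar solubility s: [Tl^+] = 2s, [CrO4^2-] = s.
So Ksp = (2s)^2 × s = 4s^3
Solving, s = (9.25 × 10^-13/4)^(1/3) = 6.138 x 10^-5 M
[CrO4^2-] = s = 6.14 × 10^-5 M

[CrO4^2-] ≈ 6.14e-5 M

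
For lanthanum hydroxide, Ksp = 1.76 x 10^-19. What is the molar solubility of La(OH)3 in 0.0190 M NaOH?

s ≈ 2.57e-14 M

La(OH)3(s) ⇌ La^3+(aq) + 3 OH^-(aq)
Ksp = [La^3+][OH^-]^3
Let s be the molar solubility in this solution. [La^3+] = s, [OH^-] = 0.0190 + 3s ≈ 0.0190 (Ksp is small, so little additional dissolves).
Ksp ≈ s × (0.0190)^3
s = 2.57 × 10^-14 M
Check: 3s = 7.7 x 10^-14 ≪ 0.0190, so the approximation is valid.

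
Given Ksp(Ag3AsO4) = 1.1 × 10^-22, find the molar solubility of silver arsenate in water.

1.4e-6 M

Ag3AsO4(s) ⇌ 3 Ag^+ + AsO4^3-
Ksp = [Ag^+]^3[AsO4^3-]
For each mole of Ag3AsO4 that dissolves: [Ag^+] = 3s, [AsO4^3-] = s.
Ksp = (3s)^3s = 27s^4
s = (1.1 × 10^-22 / 27)^(1/4) = 1.4 x 10^-6 M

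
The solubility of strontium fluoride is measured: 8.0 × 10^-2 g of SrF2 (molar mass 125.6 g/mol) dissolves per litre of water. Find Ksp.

Ksp ≈ 1.0 × 10^-9

Molar solubility s = (8.0 × 10^-2 g/L) / (125.6 g/mol) = 6.37 × 10^-4 M.
SrF2(s) ⇌ Sr^2+(aq) + 2 F^-(aq)
If s mol/L of SrF2 dissolves, [Sr^2+] = s and [F^-] = 2s.
Ksp = [Sr^2+][F^-]^2
So Ksp = s × (2s)^2 = 4s^3
Ksp = 4 × (6.37 x 10^-4)^3 = 1.0 × 10^-9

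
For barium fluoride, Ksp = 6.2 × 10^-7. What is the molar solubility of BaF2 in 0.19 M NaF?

1.7 × 10^-5 M

BaF2(s) ⇌ Ba^2+ + 2 F^-
Ksp = [Ba^2+][F^-]^2
Let s = moles of BaF2 that dissolve per litre. [Ba^2+] = s, [F^-] = 0.19 + 2s ≈ 0.19 (since F^- from NaF dominates).
Ksp ≈ s × (0.19)^2
s = 1.7 x 10^-5 M
Check: 2s = 3.4 × 10^-5 ≪ 0.19, so the approximation is valid.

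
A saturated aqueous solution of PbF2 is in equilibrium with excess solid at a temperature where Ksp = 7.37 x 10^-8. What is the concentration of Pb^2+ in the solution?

PbF2(s) ⇌ Pb^2+ + 2 F^-
Ksp = [Pb^2+][F^-]^2
Let s = molar solubility. Then [Pb^2+] = s and [F^-] = 2s.
Substituting: Ksp = s(2s)^2 = 4s^3
s^3 = 7.37 x 10^-8 / 4, so s = 2.641 x 10^-3 M
[Pb^2+] = s = 2.64 x 10^-3 M

[Pb^2+] = 2.64 × 10^-3 M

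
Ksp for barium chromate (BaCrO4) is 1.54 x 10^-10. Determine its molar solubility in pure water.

1.24 × 10^-5 M

BaCrO4(s) ⇌ Ba^2+ + CrO4^2-
Ksp = [Ba^2+][CrO4^2-]
With molar solubility s: [Ba^2+] = s, [CrO4^2-] = s.
Ksp = (s)(s) = s^2
s = √(1.54 x 10^-10) = 1.24 x 10^-5 M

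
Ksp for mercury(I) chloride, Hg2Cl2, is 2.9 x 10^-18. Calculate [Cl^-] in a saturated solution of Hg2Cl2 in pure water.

Hg2Cl2(s) <=> Hg2^2+(aq) + 2 Cl^-(aq)
Ksp = [Hg2^2+][Cl^-]^2
With molar solubility s: [Hg2^2+] = s, [Cl^-] = 2s.
Ksp = s(2s)^2 = 4s^3
Solving, s = (2.9 x 10^-18/4)^(1/3) = 8.98 x 10^-7 M
[Cl^-] = 2s = 1.8 x 10^-6 M

1.8e-6 M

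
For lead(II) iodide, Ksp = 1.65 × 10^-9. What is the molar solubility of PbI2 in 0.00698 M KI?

s ≈ 3.39 × 10^-5 M

PbI2(s) <=> Pb^2+(aq) + 2 I^-(aq)
Ksp = [Pb^2+][I^-]^2
If s mol/L dissolves here, [Pb^2+] = s, [I^-] = 0.00698 + 2s ≈ 0.00698 (common-ion effect: I^- is already 0.00698 M).
Ksp ≈ s × (0.00698)^2
s = 3.39 x 10^-5 M
Check: 2s = 6.8 × 10^-5 ≪ 0.00698, so the approximation is valid.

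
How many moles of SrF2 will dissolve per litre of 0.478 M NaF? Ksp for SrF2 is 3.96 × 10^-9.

s = 1.73 x 10^-8 M

SrF2(s) ⇌ Sr^2+(aq) + 2 F^-(aq)
Ksp = [Sr^2+][F^-]^2
Let s be the molar solubility in this solution. [Sr^2+] = s, [F^-] = 0.478 + 2s ≈ 0.478 (common-ion effect: F^- is already 0.478 M).
Ksp ≈ s × (0.478)^2
s = 1.73 x 10^-8 M
Check: 2s = 3.5 x 10^-8 ≪ 0.478, so the approximation is valid.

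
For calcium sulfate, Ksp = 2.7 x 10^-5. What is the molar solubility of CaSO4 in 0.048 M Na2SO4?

5.6 × 10^-4 M

CaSO4(s) <=> Ca^2+ + SO4^2-
Ksp = [Ca^2+][SO4^2-]
If s mol/L dissolves here, [Ca^2+] = s, [SO4^2-] = 0.048 + s ≈ 0.048 (common-ion effect: SO4^2- is already 0.048 M).
Ksp ≈ s × 0.048
s = 5.6 × 10^-4 M
Check: s = 5.6 × 10^-4 ≪ 0.048, so the approximation is valid.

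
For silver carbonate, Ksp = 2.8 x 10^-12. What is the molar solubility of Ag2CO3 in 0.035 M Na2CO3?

s = 4.5 × 10^-6 M

Ag2CO3(s) ⇌ 2 Ag^+ + CO3^2-
Ksp = [Ag^+]^2[CO3^2-]
Let s be the molar solubility in this solution. [Ag^+] = 2s, [CO3^2-] = 0.035 + s ≈ 0.035 (since CO3^2- from Na2CO3 dominates).
Ksp ≈ (2s)^2 × 0.035
s = 4.5 × 10^-6 M
Check: s = 4.5 × 10^-6 ≪ 0.035, so the approximation is valid.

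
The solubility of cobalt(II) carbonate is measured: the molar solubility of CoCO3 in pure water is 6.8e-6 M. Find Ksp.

CoCO3(s) <=> Co^2+(aq) + CO3^2-(aq)
If s mol/L of CoCO3 dissolves, [Co^2+] = s and [CO3^2-] = s.
Ksp = [Co^2+][CO3^2-]
Ksp = (s)(s) = s^2
Ksp = (6.8 × 10^-6)^2 = 4.6 × 10^-11

Ksp = 4.6 × 10^-11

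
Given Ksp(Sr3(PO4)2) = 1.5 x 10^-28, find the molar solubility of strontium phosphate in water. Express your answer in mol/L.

1.1 × 10^-6 M

Sr3(PO4)2(s) ⇌ 3 Sr^2+ + 2 PO4^3-
Ksp = [Sr^2+]^3[PO4^3-]^2
Let s = molar solubility. Then [Sr^2+] = 3s and [PO4^3-] = 2s.
Substituting: Ksp = (3s)^3(2s)^2 = 108s^5
s = (1.5 x 10^-28 / 108)^(1/5) = 1.1 x 10^-6 M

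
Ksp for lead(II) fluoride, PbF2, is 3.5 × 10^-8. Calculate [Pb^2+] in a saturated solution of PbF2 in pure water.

2.1 × 10^-3 M

PbF2(s) ⇌ Pb^2+ + 2 F^-
Ksp = [Pb^2+][F^-]^2
For each mole of PbF2 that dissolves: [Pb^2+] = s, [F^-] = 2s.
Ksp = s(2s)^2 = 4s^3
s^3 = 3.5 × 10^-8 / 4, so s = 2.06 × 10^-3 M
[Pb^2+] = s = 2.1 × 10^-3 M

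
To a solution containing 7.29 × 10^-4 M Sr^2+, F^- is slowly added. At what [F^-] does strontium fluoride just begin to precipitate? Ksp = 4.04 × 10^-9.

2.35e-3 M

SrF2(s) ⇌ Sr^2+ + 2 F^-
Ksp = [Sr^2+][F^-]^2
Precipitation begins when Q = Ksp. With [Sr^2+] = 7.29 × 10^-4 M:
4.04 × 10^-9 = (7.29 × 10^-4) × [F^-]^2
[F^-] = (4.04 × 10^-9 / 7.29 × 10^-4)^(1/2) = 2.35 × 10^-3 M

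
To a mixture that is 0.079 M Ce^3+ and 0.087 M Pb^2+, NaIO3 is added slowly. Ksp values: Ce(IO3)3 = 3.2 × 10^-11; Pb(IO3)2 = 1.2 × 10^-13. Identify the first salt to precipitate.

Pb(IO3)2

Precipitation of each salt starts when its ion product equals its Ksp.
For Ce(IO3)3: 3.2 × 10^-11 = 0.079 × [IO3^-]^3  ⇒  [IO3^-] = 7.4 × 10^-4 M.
For Pb(IO3)2: 1.2 × 10^-13 = 0.087 × [IO3^-]^2  ⇒  [IO3^-] = 1.2 x 10^-6 M.
The salt with the lower threshold [IO3^-] precipitates first: Pb(IO3)2.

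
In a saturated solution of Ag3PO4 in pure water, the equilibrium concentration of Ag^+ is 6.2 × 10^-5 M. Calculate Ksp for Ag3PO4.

Ag3PO4(s) ⇌ 3 Ag^+(aq) + PO4^3-(aq)
Stoichiometry gives [PO4^3-] = (1/3)[Ag^+] = 2.07 x 10^-5 M.
Ksp = [Ag^+]^3[PO4^3-]
Ksp = (6.2 × 10^-5)^3 × 2.07 × 10^-5 = 4.9 × 10^-18

4.9 × 10^-18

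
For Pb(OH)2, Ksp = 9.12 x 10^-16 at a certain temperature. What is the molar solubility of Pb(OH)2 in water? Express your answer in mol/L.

s = 6.11e-6 M

Pb(OH)2(s) ⇌ Pb^2+(aq) + 2 OH^-(aq)
Ksp = [Pb^2+][OH^-]^2
For each mole of Pb(OH)2 that dissolves: [Pb^2+] = s, [OH^-] = 2s.
Ksp = s(2s)^2 = 4s^3
s = (9.12 x 10^-16 / 4)^(1/3) = 6.11 × 10^-6 M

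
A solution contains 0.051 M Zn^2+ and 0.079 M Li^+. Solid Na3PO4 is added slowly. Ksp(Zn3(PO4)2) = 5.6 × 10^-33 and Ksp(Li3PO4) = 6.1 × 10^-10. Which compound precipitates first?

Each salt begins to precipitate when Q = Ksp, i.e. when [PO4^3-] reaches its threshold.
For Zn3(PO4)2: 5.6 × 10^-33 = (0.051)^3 × [PO4^3-]^2  ⇒  [PO4^3-] = 6.5 × 10^-15 M.
For Li3PO4: 6.1 × 10^-10 = (0.079)^3 × [PO4^3-]  ⇒  [PO4^3-] = 1.2 x 10^-6 M.
The salt with the lower threshold [PO4^3-] precipitates first: Zn3(PO4)2.

Zn3(PO4)2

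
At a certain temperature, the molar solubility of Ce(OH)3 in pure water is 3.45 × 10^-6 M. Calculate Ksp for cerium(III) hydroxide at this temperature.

Ce(OH)3(s) <=> Ce^3+ + 3 OH^-
For each mole of Ce(OH)3 that dissolves: [Ce^3+] = s, [OH^-] = 3s.
Ksp = [Ce^3+][OH^-]^3
Ksp = s(3s)^3 = 27s^4
With s = 3.45 × 10^-6: Ksp = 3.83 × 10^-21

3.83 × 10^-21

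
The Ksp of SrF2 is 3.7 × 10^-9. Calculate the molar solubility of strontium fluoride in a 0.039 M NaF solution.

s = 2.4e-6 M

SrF2(s) ⇌ Sr^2+(aq) + 2 F^-(aq)
Ksp = [Sr^2+][F^-]^2
Let s = moles of SrF2 that dissolve per litre. [Sr^2+] = s, [F^-] = 0.039 + 2s ≈ 0.039 (since F^- from NaF dominates).
Ksp ≈ s × (0.039)^2
s = 2.4 × 10^-6 M
Check: 2s = 4.9 x 10^-6 ≪ 0.039, so the approximation is valid.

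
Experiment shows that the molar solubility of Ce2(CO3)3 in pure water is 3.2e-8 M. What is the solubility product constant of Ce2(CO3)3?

Ce2(CO3)3(s) <=> 2 Ce^3+(aq) + 3 CO3^2-(aq)
With molar solubility s: [Ce^3+] = 2s, [CO3^2-] = 3s.
Ksp = [Ce^3+]^2[CO3^2-]^3
So Ksp = (2s)^2 × (3s)^3 = 108s^5
Ksp = 108 × (3.2 x 10^-8)^5 = 3.6 × 10^-36

Ksp ≈ 3.6 × 10^-36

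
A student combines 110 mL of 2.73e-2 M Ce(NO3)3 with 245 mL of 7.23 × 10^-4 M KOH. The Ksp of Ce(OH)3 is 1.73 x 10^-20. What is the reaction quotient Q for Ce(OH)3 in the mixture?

Q ≈ 1.05e-12

Total volume = 110 + 245 = 355 mL.
[Ce^3+] = 2.73 × 10^-2 × (110/355) = 8.459 × 10^-3 M
[OH^-] = 7.23 × 10^-4 × (245/355) = 4.990 × 10^-4 M
Ce(OH)3(s) ⇌ Ce^3+(aq) + 3 OH^-(aq), so Q = [Ce^3+][OH^-]^3
Q = (8.459 × 10^-3)(4.990 x 10^-4)^3 = 1.05 × 10^-12
Q > Ksp, so Ce(OH)3 will precipitate.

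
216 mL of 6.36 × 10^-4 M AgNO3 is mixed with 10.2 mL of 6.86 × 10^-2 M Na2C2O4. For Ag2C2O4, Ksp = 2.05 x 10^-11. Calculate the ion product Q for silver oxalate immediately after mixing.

Total volume = 216 + 10.2 = 226.2 mL.
[Ag^+] = 6.36 × 10^-4 × (216/226.2) = 6.073 x 10^-4 M
[C2O4^2-] = 6.86 × 10^-2 × (10.2/226.2) = 3.093 × 10^-3 M
Ag2C2O4(s) ⇌ 2 Ag^+ + C2O4^2-, so Q = [Ag^+]^2[C2O4^2-]
Q = (6.073 × 10^-4)^2(3.093 × 10^-3) = 1.14 × 10^-9
Q > Ksp, so Ag2C2O4 will precipitate.

Q = 1.14 x 10^-9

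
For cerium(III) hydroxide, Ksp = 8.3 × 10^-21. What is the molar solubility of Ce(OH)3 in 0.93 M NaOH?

s = 1.0 × 10^-20 M

Ce(OH)3(s) ⇌ Ce^3+ + 3 OH^-
Ksp = [Ce^3+][OH^-]^3
Let s be the molar solubility in this solution. [Ce^3+] = s, [OH^-] = 0.93 + 3s ≈ 0.93 (Ksp is small, so little additional dissolves).
Ksp ≈ s × (0.93)^3
s = 1.0 × 10^-20 M
Check: 3s = 3.1 × 10^-20 ≪ 0.93, so the approximation is valid.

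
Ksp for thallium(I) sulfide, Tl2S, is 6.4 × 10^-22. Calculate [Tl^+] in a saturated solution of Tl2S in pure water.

1.1 × 10^-7 M

Tl2S(s) ⇌ 2 Tl^+ + S^2-
Ksp = [Tl^+]^2[S^2-]
For each mole of Tl2S that dissolves: [Tl^+] = 2s, [S^2-] = s.
Ksp = (2s)^2s = 4s^3
Solving, s = (6.4 × 10^-22/4)^(1/3) = 5.43 × 10^-8 M
[Tl^+] = 2s = 1.1 × 10^-7 M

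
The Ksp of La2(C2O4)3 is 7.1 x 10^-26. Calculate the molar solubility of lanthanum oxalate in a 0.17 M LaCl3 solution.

La2(C2O4)3(s) <=> 2 La^3+(aq) + 3 C2O4^2-(aq)
Ksp = [La^3+]^2[C2O4^2-]^3
If s mol/L dissolves here, [La^3+] = 0.17 + 2s ≈ 0.17, [C2O4^2-] = 3s (common-ion effect: La^3+ is already 0.17 M).
Ksp ≈ (0.17)^2 × (3s)^3
s = 4.5 × 10^-9 M
Check: 2s = 9.0 × 10^-9 ≪ 0.17, so the approximation is valid.

4.5 x 10^-9 M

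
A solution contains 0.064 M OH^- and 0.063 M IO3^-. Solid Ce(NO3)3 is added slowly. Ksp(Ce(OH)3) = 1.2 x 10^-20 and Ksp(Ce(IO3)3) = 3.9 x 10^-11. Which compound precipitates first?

Each salt begins to precipitate when Q = Ksp, i.e. when [Ce^3+] reaches its threshold.
For Ce(OH)3: 1.2 x 10^-20 = (0.064)^3 × [Ce^3+]  ⇒  [Ce^3+] = 4.6 x 10^-17 M.
For Ce(IO3)3: 3.9 x 10^-11 = (0.063)^3 × [Ce^3+]  ⇒  [Ce^3+] = 1.6 × 10^-7 M.
The salt with the lower threshold [Ce^3+] precipitates first: Ce(OH)3.

Ce(OH)3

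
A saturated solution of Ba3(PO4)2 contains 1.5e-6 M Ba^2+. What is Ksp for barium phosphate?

Ksp ≈ 3.4 × 10^-30

Ba3(PO4)2(s) ⇌ 3 Ba^2+ + 2 PO4^3-
Stoichiometry gives [PO4^3-] = (2/3)[Ba^2+] = 1.00 × 10^-6 M.
Ksp = [Ba^2+]^3[PO4^3-]^2
Ksp = (1.5 × 10^-6)^3 × (1.00 x 10^-6)^2 = 3.4 × 10^-30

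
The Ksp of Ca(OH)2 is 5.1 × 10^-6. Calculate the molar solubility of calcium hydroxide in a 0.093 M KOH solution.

s ≈ 5.9 x 10^-4 M

Ca(OH)2(s) ⇌ Ca^2+(aq) + 2 OH^-(aq)
Ksp = [Ca^2+][OH^-]^2
If s mol/L dissolves here, [Ca^2+] = s, [OH^-] = 0.093 + 2s ≈ 0.093 (since OH^- from KOH dominates).
Ksp ≈ s × (0.093)^2
s = 5.9 × 10^-4 M
Check: 2s = 1.2 × 10^-3 ≪ 0.093, so the approximation is valid.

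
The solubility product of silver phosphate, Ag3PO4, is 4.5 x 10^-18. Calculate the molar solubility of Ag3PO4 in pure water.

Ag3PO4(s) ⇌ 3 Ag^+ + PO4^3-
Ksp = [Ag^+]^3[PO4^3-]
If s mol/L of Ag3PO4 dissolves, [Ag^+] = 3s and [PO4^3-] = s.
So Ksp = (3s)^3 × s = 27s^4
Solving, s = (4.5 x 10^-18/27)^(1/4) = 2.0 × 10^-5 M

s ≈ 2.0 × 10^-5 M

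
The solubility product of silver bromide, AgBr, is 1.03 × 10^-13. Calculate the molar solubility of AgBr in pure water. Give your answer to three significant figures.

s = 3.21e-7 M

AgBr(s) ⇌ Ag^+ + Br^-
Ksp = [Ag^+][Br^-]
With molar solubility s: [Ag^+] = s, [Br^-] = s.
Ksp = s^2
s = √(1.03 × 10^-13) = 3.21 × 10^-7 M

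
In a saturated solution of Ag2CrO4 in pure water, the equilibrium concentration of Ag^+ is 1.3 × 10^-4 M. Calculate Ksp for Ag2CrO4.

1.1e-12

Ag2CrO4(s) ⇌ 2 Ag^+ + CrO4^2-
Stoichiometry gives [CrO4^2-] = (1/2)[Ag^+] = 6.50 × 10^-5 M.
Ksp = [Ag^+]^2[CrO4^2-]
Ksp = (1.3 x 10^-4)^2 × 6.50 x 10^-5 = 1.1 x 10^-12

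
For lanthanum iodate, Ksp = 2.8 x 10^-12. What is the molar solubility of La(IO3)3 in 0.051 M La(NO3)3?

La(IO3)3(s) <=> La^3+ + 3 IO3^-
Ksp = [La^3+][IO3^-]^3
If s mol/L dissolves here, [La^3+] = 0.051 + s ≈ 0.051, [IO3^-] = 3s (Ksp is small, so little additional dissolves).
Ksp ≈ 0.051 × (3s)^3
s = 1.3 × 10^-4 M
Check: s = 1.3 × 10^-4 ≪ 0.051, so the approximation is valid.

1.3 x 10^-4 M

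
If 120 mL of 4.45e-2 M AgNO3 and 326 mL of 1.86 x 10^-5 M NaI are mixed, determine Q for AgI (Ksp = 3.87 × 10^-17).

Total volume = 120 + 326 = 446 mL.
[Ag^+] = 4.45 x 10^-2 × (120/446) = 1.197 x 10^-2 M
[I^-] = 1.86 × 10^-5 × (326/446) = 1.360 x 10^-5 M
AgI(s) ⇌ Ag^+(aq) + I^-(aq), so Q = [Ag^+][I^-]
Q = (1.197 x 10^-2)(1.360 x 10^-5) = 1.63 x 10^-7
Q > Ksp, so AgI will precipitate.

Q = 1.63 × 10^-7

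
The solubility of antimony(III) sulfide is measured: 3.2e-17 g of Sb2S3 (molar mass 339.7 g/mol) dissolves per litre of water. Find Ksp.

Molar solubility s = (3.2 x 10^-17 g/L) / (339.7 g/mol) = 9.42 x 10^-20 M.
Sb2S3(s) ⇌ 2 Sb^3+(aq) + 3 S^2-(aq)
If s mol/L of Sb2S3 dissolves, [Sb^3+] = 2s and [S^2-] = 3s.
Ksp = [Sb^3+]^2[S^2-]^3
Ksp = (2s)^2(3s)^3 = 108s^5
With s = 9.42 × 10^-20: Ksp = 8.0 × 10^-94

Ksp = 8.0e-94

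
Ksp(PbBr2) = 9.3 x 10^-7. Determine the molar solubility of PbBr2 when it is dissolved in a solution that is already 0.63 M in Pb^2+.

s = 6.1 x 10^-4 M

PbBr2(s) ⇌ Pb^2+ + 2 Br^-
Ksp = [Pb^2+][Br^-]^2
Let s be the molar solubility in this solution. [Pb^2+] = 0.63 + s ≈ 0.63, [Br^-] = 2s (common-ion effect: Pb^2+ is already 0.63 M).
Ksp ≈ 0.63 × (2s)^2
s = 6.1 × 10^-4 M
Check: s = 6.1 × 10^-4 ≪ 0.63, so the approximation is valid.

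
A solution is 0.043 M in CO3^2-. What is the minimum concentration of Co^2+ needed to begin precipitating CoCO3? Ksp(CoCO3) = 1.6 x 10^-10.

3.7e-9 M

CoCO3(s) <=> Co^2+ + CO3^2-
Ksp = [Co^2+][CO3^2-]
Precipitation begins when Q = Ksp. With [CO3^2-] = 0.043 M:
1.6 x 10^-10 = (0.043) × [Co^2+]
[Co^2+] = (1.6 x 10^-10 / 4.3 x 10^-2) = 3.7 × 10^-9 M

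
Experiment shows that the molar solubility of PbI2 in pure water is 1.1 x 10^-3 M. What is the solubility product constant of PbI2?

5.3 × 10^-9

PbI2(s) <=> Pb^2+(aq) + 2 I^-(aq)
For each mole of PbI2 that dissolves: [Pb^2+] = s, [I^-] = 2s.
Ksp = [Pb^2+][I^-]^2
Ksp = s(2s)^2 = 4s^3
Ksp = 4 × (1.1 × 10^-3)^3 = 5.3 x 10^-9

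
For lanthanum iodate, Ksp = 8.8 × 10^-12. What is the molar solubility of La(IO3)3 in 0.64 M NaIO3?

La(IO3)3(s) <=> La^3+(aq) + 3 IO3^-(aq)
Ksp = [La^3+][IO3^-]^3
If s mol/L dissolves here, [La^3+] = s, [IO3^-] = 0.64 + 3s ≈ 0.64 (common-ion effect: IO3^- is already 0.64 M).
Ksp ≈ s × (0.64)^3
s = 3.4 × 10^-11 M
Check: 3s = 1.0 x 10^-10 ≪ 0.64, so the approximation is valid.

s = 3.4 x 10^-11 M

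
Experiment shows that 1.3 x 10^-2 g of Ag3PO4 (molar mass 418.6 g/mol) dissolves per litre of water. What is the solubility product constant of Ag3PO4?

2.5 x 10^-17

Molar solubility s = (1.3 × 10^-2 g/L) / (418.6 g/mol) = 3.11 × 10^-5 M.
Ag3PO4(s) ⇌ 3 Ag^+(aq) + PO4^3-(aq)
If s mol/L of Ag3PO4 dissolves, [Ag^+] = 3s and [PO4^3-] = s.
Ksp = [Ag^+]^3[PO4^3-]
Ksp = (3s)^3s = 27s^4
With s = 3.11 x 10^-5: Ksp = 2.5 × 10^-17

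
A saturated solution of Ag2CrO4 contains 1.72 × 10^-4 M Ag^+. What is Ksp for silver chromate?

Ksp ≈ 2.54 x 10^-12

Ag2CrO4(s) ⇌ 2 Ag^+(aq) + CrO4^2-(aq)
Stoichiometry gives [CrO4^2-] = (1/2)[Ag^+] = 8.600 × 10^-5 M.
Ksp = [Ag^+]^2[CrO4^2-]
Ksp = (1.72 × 10^-4)^2 × 8.600 x 10^-5 = 2.54 × 10^-12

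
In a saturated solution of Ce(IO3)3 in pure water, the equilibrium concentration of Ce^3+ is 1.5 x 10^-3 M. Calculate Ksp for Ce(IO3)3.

1.4e-10

Ce(IO3)3(s) ⇌ Ce^3+(aq) + 3 IO3^-(aq)
Stoichiometry gives [IO3^-] = (3/1)[Ce^3+] = 4.50 x 10^-3 M.
Ksp = [Ce^3+][IO3^-]^3
Ksp = 1.5 × 10^-3 × (4.50 × 10^-3)^3 = 1.4 × 10^-10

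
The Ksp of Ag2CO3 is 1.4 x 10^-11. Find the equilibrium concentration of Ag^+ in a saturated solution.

[Ag^+] ≈ 3.0 × 10^-4 M

Ag2CO3(s) ⇌ 2 Ag^+(aq) + CO3^2-(aq)
Ksp = [Ag^+]^2[CO3^2-]
If s mol/L of Ag2CO3 dissolves, [Ag^+] = 2s and [CO3^2-] = s.
Ksp = (2s)^2s = 4s^3
s^3 = 1.4 x 10^-11 / 4, so s = 1.52 × 10^-4 M
[Ag^+] = 2s = 3.0 x 10^-4 M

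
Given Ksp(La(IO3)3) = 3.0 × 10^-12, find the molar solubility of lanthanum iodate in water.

La(IO3)3(s) <=> La^3+(aq) + 3 IO3^-(aq)
Ksp = [La^3+][IO3^-]^3
Let s = molar solubility. Then [La^3+] = s and [IO3^-] = 3s.
Ksp = s(3s)^3 = 27s^4
Solving, s = (3.0 × 10^-12/27)^(1/4) = 5.8 × 10^-4 M

s ≈ 5.8 x 10^-4 M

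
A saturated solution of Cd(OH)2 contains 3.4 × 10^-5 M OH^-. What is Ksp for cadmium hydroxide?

Ksp ≈ 2.0 x 10^-14

Cd(OH)2(s) ⇌ Cd^2+(aq) + 2 OH^-(aq)
Stoichiometry gives [Cd^2+] = (1/2)[OH^-] = 1.70 × 10^-5 M.
Ksp = [Cd^2+][OH^-]^2
Ksp = 1.70 × 10^-5 × (3.4 x 10^-5)^2 = 2.0 x 10^-14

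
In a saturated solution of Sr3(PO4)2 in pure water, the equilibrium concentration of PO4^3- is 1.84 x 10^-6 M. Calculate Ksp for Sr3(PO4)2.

Ksp ≈ 7.12e-29

Sr3(PO4)2(s) ⇌ 3 Sr^2+ + 2 PO4^3-
Stoichiometry gives [Sr^2+] = (3/2)[PO4^3-] = 2.760 x 10^-6 M.
Ksp = [Sr^2+]^3[PO4^3-]^2
Ksp = (2.760 × 10^-6)^3 × (1.84 × 10^-6)^2 = 7.12 × 10^-29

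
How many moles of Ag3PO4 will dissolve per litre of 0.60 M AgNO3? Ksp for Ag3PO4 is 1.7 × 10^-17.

7.9e-17 M

Ag3PO4(s) ⇌ 3 Ag^+(aq) + PO4^3-(aq)
Ksp = [Ag^+]^3[PO4^3-]
Let s = moles of Ag3PO4 that dissolve per litre. [Ag^+] = 0.60 + 3s ≈ 0.60, [PO4^3-] = s (common-ion effect: Ag^+ is already 0.60 M).
Ksp ≈ (0.60)^3 × s
s = 7.9 × 10^-17 M
Check: 3s = 2.4 x 10^-16 ≪ 0.60, so the approximation is valid.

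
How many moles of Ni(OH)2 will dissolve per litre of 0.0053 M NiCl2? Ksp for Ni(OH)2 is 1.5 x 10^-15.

Ni(OH)2(s) ⇌ Ni^2+ + 2 OH^-
Ksp = [Ni^2+][OH^-]^2
Let s be the molar solubility in this solution. [Ni^2+] = 0.0053 + s ≈ 0.0053, [OH^-] = 2s (since Ni^2+ from NiCl2 dominates).
Ksp ≈ 0.0053 × (2s)^2
s = 2.7 × 10^-7 M
Check: s = 2.7 × 10^-7 ≪ 0.0053, so the approximation is valid.

s = 2.7 x 10^-7 M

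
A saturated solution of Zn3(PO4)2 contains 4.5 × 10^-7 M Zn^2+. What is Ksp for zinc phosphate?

Zn3(PO4)2(s) ⇌ 3 Zn^2+(aq) + 2 PO4^3-(aq)
Stoichiometry gives [PO4^3-] = (2/3)[Zn^2+] = 3.00 × 10^-7 M.
Ksp = [Zn^2+]^3[PO4^3-]^2
Ksp = (4.5 × 10^-7)^3 × (3.00 x 10^-7)^2 = 8.2 x 10^-33

Ksp ≈ 8.2e-33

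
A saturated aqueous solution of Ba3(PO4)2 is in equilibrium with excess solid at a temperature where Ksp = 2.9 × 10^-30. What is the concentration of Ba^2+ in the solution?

Ba3(PO4)2(s) ⇌ 3 Ba^2+ + 2 PO4^3-
Ksp = [Ba^2+]^3[PO4^3-]^2
Let s = molar solubility. Then [Ba^2+] = 3s and [PO4^3-] = 2s.
So Ksp = (3s)^3 × (2s)^2 = 108s^5
s^5 = 2.9 × 10^-30 / 108, so s = 4.85 x 10^-7 M
[Ba^2+] = 3s = 1.5 x 10^-6 M

[Ba^2+] = 1.5 × 10^-6 M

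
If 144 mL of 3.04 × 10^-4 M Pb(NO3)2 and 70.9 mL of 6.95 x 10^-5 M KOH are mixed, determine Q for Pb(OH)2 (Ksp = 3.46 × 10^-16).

1.07 x 10^-13

Total volume = 144 + 70.9 = 214.9 mL.
[Pb^2+] = 3.04 x 10^-4 × (144/214.9) = 2.037 × 10^-4 M
[OH^-] = 6.95 x 10^-5 × (70.9/214.9) = 2.293 x 10^-5 M
Pb(OH)2(s) ⇌ Pb^2+ + 2 OH^-, so Q = [Pb^2+][OH^-]^2
Q = (2.037 × 10^-4)(2.293 × 10^-5)^2 = 1.07 x 10^-13
Q > Ksp, so Pb(OH)2 will precipitate.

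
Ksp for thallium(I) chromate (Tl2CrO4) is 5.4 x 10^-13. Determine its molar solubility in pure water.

5.1 × 10^-5 M

Tl2CrO4(s) <=> 2 Tl^+(aq) + CrO4^2-(aq)
Ksp = [Tl^+]^2[CrO4^2-]
If s mol/L of Tl2CrO4 dissolves, [Tl^+] = 2s and [CrO4^2-] = s.
So Ksp = (2s)^2 × s = 4s^3
s^3 = 5.4 x 10^-13 / 4, so s = 5.1 x 10^-5 M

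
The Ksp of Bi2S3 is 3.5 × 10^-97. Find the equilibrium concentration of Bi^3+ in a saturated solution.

[Bi^3+] = 4.0e-20 M

Bi2S3(s) ⇌ 2 Bi^3+ + 3 S^2-
Ksp = [Bi^3+]^2[S^2-]^3
If s mol/L of Bi2S3 dissolves, [Bi^3+] = 2s and [S^2-] = 3s.
Substituting: Ksp = (2s)^2(3s)^3 = 108s^5
s = (3.5 × 10^-97 / 108)^(1/5) = 2.01 x 10^-20 M
[Bi^3+] = 2s = 4.0 × 10^-20 M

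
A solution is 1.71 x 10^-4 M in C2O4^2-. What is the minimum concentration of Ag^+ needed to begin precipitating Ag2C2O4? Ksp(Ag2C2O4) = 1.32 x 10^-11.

[Ag^+] ≈ 2.78 × 10^-4 M

Ag2C2O4(s) ⇌ 2 Ag^+ + C2O4^2-
Ksp = [Ag^+]^2[C2O4^2-]
Precipitation begins when Q = Ksp. With [C2O4^2-] = 1.71 x 10^-4 M:
1.32 x 10^-11 = (1.71 x 10^-4) × [Ag^+]^2
[Ag^+] = (1.32 x 10^-11 / 1.71 x 10^-4)^(1/2) = 2.78 × 10^-4 M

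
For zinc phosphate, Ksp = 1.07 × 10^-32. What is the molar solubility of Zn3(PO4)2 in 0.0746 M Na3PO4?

s ≈ 4.14e-11 M

Zn3(PO4)2(s) <=> 3 Zn^2+(aq) + 2 PO4^3-(aq)
Ksp = [Zn^2+]^3[PO4^3-]^2
Let s = moles of Zn3(PO4)2 that dissolve per litre. [Zn^2+] = 3s, [PO4^3-] = 0.0746 + 2s ≈ 0.0746 (since PO4^3- from Na3PO4 dominates).
Ksp ≈ (3s)^3 × (0.0746)^2
s = 4.14 × 10^-11 M
Check: 2s = 8.3 × 10^-11 ≪ 0.0746, so the approximation is valid.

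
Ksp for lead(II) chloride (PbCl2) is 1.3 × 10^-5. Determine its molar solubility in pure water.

PbCl2(s) <=> Pb^2+(aq) + 2 Cl^-(aq)
Ksp = [Pb^2+][Cl^-]^2
For each mole of PbCl2 that dissolves: [Pb^2+] = s, [Cl^-] = 2s.
Ksp = s(2s)^2 = 4s^3
s = (1.3 × 10^-5 / 4)^(1/3) = 1.5 x 10^-2 M

1.5 x 10^-2 M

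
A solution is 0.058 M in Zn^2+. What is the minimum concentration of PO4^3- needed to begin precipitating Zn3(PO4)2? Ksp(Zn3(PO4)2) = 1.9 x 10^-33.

Zn3(PO4)2(s) <=> 3 Zn^2+(aq) + 2 PO4^3-(aq)
Ksp = [Zn^2+]^3[PO4^3-]^2
Precipitation begins when Q = Ksp. With [Zn^2+] = 0.058 M:
1.9 x 10^-33 = (0.058)^3 × [PO4^3-]^2
[PO4^3-] = (1.9 x 10^-33 / 1.95 x 10^-4)^(1/2) = 3.1 × 10^-15 M

[PO4^3-] = 3.1 × 10^-15 M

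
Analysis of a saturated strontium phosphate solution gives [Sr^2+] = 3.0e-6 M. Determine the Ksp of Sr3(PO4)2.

Sr3(PO4)2(s) <=> 3 Sr^2+ + 2 PO4^3-
Stoichiometry gives [PO4^3-] = (2/3)[Sr^2+] = 2.00 × 10^-6 M.
Ksp = [Sr^2+]^3[PO4^3-]^2
Ksp = (3.0 × 10^-6)^3 × (2.00 x 10^-6)^2 = 1.1 × 10^-28

Ksp ≈ 1.1 × 10^-28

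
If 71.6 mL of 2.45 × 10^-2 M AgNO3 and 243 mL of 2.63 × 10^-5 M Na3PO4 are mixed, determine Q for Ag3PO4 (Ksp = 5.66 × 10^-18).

Total volume = 71.6 + 243 = 314.6 mL.
[Ag^+] = 2.45 × 10^-2 × (71.6/314.6) = 5.576 × 10^-3 M
[PO4^3-] = 2.63 × 10^-5 × (243/314.6) = 2.031 × 10^-5 M
Ag3PO4(s) ⇌ 3 Ag^+(aq) + PO4^3-(aq), so Q = [Ag^+]^3[PO4^3-]
Q = (5.576 × 10^-3)^3(2.031 x 10^-5) = 3.52 x 10^-12
Q > Ksp, so Ag3PO4 will precipitate.

3.52 x 10^-12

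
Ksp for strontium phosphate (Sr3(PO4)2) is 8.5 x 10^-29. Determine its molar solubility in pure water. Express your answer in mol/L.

s = 9.5 × 10^-7 M

Sr3(PO4)2(s) ⇌ 3 Sr^2+(aq) + 2 PO4^3-(aq)
Ksp = [Sr^2+]^3[PO4^3-]^2
For each mole of Sr3(PO4)2 that dissolves: [Sr^2+] = 3s, [PO4^3-] = 2s.
Substituting: Ksp = (3s)^3(2s)^2 = 108s^5
s = (8.5 x 10^-29 / 108)^(1/5) = 9.5 × 10^-7 M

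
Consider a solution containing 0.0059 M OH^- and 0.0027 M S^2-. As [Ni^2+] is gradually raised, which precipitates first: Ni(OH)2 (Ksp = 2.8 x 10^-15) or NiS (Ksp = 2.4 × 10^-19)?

Precipitation of each salt starts when its ion product equals its Ksp.
For Ni(OH)2: 2.8 x 10^-15 = (0.0059)^2 × [Ni^2+]  ⇒  [Ni^2+] = 8.0 x 10^-11 M.
For NiS: 2.4 × 10^-19 = 0.0027 × [Ni^2+]  ⇒  [Ni^2+] = 8.9 × 10^-17 M.
The salt with the lower threshold [Ni^2+] precipitates first: NiS.

NiS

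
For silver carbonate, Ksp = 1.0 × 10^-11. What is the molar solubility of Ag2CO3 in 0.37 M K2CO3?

2.6 x 10^-6 M

Ag2CO3(s) <=> 2 Ag^+ + CO3^2-
Ksp = [Ag^+]^2[CO3^2-]
If s mol/L dissolves here, [Ag^+] = 2s, [CO3^2-] = 0.37 + s ≈ 0.37 (since CO3^2- from K2CO3 dominates).
Ksp ≈ (2s)^2 × 0.37
s = 2.6 × 10^-6 M
Check: s = 2.6 × 10^-6 ≪ 0.37, so the approximation is valid.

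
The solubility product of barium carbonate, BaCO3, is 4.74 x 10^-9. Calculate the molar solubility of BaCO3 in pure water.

s ≈ 6.88 × 10^-5 M

BaCO3(s) ⇌ Ba^2+(aq) + CO3^2-(aq)
Ksp = [Ba^2+][CO3^2-]
If s mol/L of BaCO3 dissolves, [Ba^2+] = s and [CO3^2-] = s.
Ksp = (s)(s) = s^2
s = √(4.74 x 10^-9) = 6.88 × 10^-5 M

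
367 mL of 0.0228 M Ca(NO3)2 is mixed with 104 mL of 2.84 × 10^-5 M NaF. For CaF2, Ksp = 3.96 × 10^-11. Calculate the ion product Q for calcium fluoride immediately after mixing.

Total volume = 367 + 104 = 471 mL.
[Ca^2+] = 2.28 × 10^-2 × (367/471) = 1.777 x 10^-2 M
[F^-] = 2.84 x 10^-5 × (104/471) = 6.271 x 10^-6 M
CaF2(s) ⇌ Ca^2+(aq) + 2 F^-(aq), so Q = [Ca^2+][F^-]^2
Q = (1.777 x 10^-2)(6.271 x 10^-6)^2 = 6.99 × 10^-13
Q < Ksp, so no precipitate of CaF2 forms.

6.99e-13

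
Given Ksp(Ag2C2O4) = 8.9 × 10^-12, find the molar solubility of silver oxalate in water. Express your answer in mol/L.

s ≈ 1.3 x 10^-4 M

Ag2C2O4(s) ⇌ 2 Ag^+(aq) + C2O4^2-(aq)
Ksp = [Ag^+]^2[C2O4^2-]
Let s = molar solubility. Then [Ag^+] = 2s and [C2O4^2-] = s.
Substituting: Ksp = (2s)^2s = 4s^3
Solving, s = (8.9 × 10^-12/4)^(1/3) = 1.3 × 10^-4 M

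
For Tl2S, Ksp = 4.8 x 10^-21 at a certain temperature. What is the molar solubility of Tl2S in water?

Tl2S(s) ⇌ 2 Tl^+(aq) + S^2-(aq)
Ksp = [Tl^+]^2[S^2-]
With molar solubility s: [Tl^+] = 2s, [S^2-] = s.
Substituting: Ksp = (2s)^2s = 4s^3
Solving, s = (4.8 x 10^-21/4)^(1/3) = 1.1 x 10^-7 M

s ≈ 1.1 × 10^-7 M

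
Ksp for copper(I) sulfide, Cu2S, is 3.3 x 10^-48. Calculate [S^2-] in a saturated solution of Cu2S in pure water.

[S^2-] = 9.4 × 10^-17 M

Cu2S(s) <=> 2 Cu^+(aq) + S^2-(aq)
Ksp = [Cu^+]^2[S^2-]
If s mol/L of Cu2S dissolves, [Cu^+] = 2s and [S^2-] = s.
Ksp = (2s)^2s = 4s^3
s = (3.3 x 10^-48 / 4)^(1/3) = 9.38 × 10^-17 M
[S^2-] = s = 9.4 × 10^-17 M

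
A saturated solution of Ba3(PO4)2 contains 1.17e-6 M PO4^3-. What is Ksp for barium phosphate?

Ba3(PO4)2(s) ⇌ 3 Ba^2+(aq) + 2 PO4^3-(aq)
Stoichiometry gives [Ba^2+] = (3/2)[PO4^3-] = 1.755 x 10^-6 M.
Ksp = [Ba^2+]^3[PO4^3-]^2
Ksp = (1.755 × 10^-6)^3 × (1.17 x 10^-6)^2 = 7.40 × 10^-30

7.40 x 10^-30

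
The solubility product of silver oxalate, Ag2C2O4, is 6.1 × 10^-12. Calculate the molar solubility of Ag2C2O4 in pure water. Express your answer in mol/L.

Ag2C2O4(s) ⇌ 2 Ag^+ + C2O4^2-
Ksp = [Ag^+]^2[C2O4^2-]
Let s = molar solubility. Then [Ag^+] = 2s and [C2O4^2-] = s.
So Ksp = (2s)^2 × s = 4s^3
Solving, s = (6.1 × 10^-12/4)^(1/3) = 1.2 x 10^-4 M

s = 1.2 × 10^-4 M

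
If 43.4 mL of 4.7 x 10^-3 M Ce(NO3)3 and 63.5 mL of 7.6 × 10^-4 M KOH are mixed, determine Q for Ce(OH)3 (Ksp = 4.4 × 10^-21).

Q ≈ 1.8e-13

Total volume = 43.4 + 63.5 = 106.9 mL.
[Ce^3+] = 4.7 x 10^-3 × (43.4/106.9) = 1.91 × 10^-3 M
[OH^-] = 7.6 x 10^-4 × (63.5/106.9) = 4.51 × 10^-4 M
Ce(OH)3(s) <=> Ce^3+ + 3 OH^-, so Q = [Ce^3+][OH^-]^3
Q = (1.91 x 10^-3)(4.51 x 10^-4)^3 = 1.8 x 10^-13
Q > Ksp, so Ce(OH)3 will precipitate.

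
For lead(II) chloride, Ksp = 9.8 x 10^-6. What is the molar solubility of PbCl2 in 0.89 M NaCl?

1.2 × 10^-5 M

PbCl2(s) <=> Pb^2+(aq) + 2 Cl^-(aq)
Ksp = [Pb^2+][Cl^-]^2
Let s be the molar solubility in this solution. [Pb^2+] = s, [Cl^-] = 0.89 + 2s ≈ 0.89 (Ksp is small, so little additional dissolves).
Ksp ≈ s × (0.89)^2
s = 1.2 × 10^-5 M
Check: 2s = 2.5 x 10^-5 ≪ 0.89, so the approximation is valid.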